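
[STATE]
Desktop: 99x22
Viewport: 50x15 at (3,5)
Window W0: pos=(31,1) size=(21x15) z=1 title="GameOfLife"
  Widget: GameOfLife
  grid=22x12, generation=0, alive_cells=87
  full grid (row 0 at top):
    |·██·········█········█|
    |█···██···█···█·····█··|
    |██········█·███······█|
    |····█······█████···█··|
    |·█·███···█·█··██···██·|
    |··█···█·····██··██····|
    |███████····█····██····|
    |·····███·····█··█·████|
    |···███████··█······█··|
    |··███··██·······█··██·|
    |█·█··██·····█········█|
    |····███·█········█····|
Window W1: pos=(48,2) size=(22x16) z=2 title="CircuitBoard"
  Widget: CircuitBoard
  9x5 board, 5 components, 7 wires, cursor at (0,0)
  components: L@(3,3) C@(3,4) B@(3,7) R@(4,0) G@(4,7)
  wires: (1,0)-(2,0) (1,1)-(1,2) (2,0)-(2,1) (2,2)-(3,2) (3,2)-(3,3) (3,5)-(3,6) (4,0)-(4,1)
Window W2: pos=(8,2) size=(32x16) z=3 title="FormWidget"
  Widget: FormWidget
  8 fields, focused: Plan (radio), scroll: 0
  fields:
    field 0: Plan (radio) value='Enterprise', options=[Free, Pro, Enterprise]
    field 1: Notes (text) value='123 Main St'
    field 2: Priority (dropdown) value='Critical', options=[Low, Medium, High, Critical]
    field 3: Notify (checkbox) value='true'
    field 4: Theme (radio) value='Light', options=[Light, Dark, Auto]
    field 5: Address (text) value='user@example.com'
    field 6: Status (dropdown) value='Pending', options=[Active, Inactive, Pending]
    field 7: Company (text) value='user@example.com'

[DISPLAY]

     ┃> Plan:       ( ) Free  ( ) Pr┃█···█···┃   0
     ┃  Notes:      [123 Main St   ]┃·█·███··┃0  [
     ┃  Priority:   [Critical     ▼]┃··█████·┃    
     ┃  Notify:     [x]             ┃█·█··██·┃1   
     ┃  Theme:      (●) Light  ( ) D┃···██··█┃    
     ┃  Address:    [user@example.c]┃··█····█┃2   
     ┃  Status:     [Pending      ▼]┃····█··█┃    
     ┃  Company:    [user@example.c]┃█··█····┃3   
     ┃                              ┃·······█┃    
     ┃                              ┃···█····┃4   
     ┃                              ┃━━━━━━━━┃Curs
     ┃                              ┃        ┃    
     ┗━━━━━━━━━━━━━━━━━━━━━━━━━━━━━━┛        ┗━━━━
                                                  
                                                  


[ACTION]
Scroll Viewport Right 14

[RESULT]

      ( ) Free  ( ) Pr┃█···█···┃   0 1 2 3 4 5 6 7
      [123 Main St   ]┃·█·███··┃0  [.]            
ty:   [Critical     ▼]┃··█████·┃                  
:     [x]             ┃█·█··██·┃1   ·   · ─ ·     
      (●) Light  ( ) D┃···██··█┃    │             
s:    [user@example.c]┃··█····█┃2   · ─ ·   ·     
:     [Pending      ▼]┃····█··█┃            │     
y:    [user@example.c]┃█··█····┃3           · ─ L 
                      ┃·······█┃                  
                      ┃···█····┃4   R ─ ·         
                      ┃━━━━━━━━┃Cursor: (0,0)     
                      ┃        ┃                  
━━━━━━━━━━━━━━━━━━━━━━┛        ┗━━━━━━━━━━━━━━━━━━
                                                  
                                                  


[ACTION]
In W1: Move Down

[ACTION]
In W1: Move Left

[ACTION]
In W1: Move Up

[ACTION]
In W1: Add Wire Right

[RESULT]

      ( ) Free  ( ) Pr┃█···█···┃   0 1 2 3 4 5 6 7
      [123 Main St   ]┃·█·███··┃0  [.]─ ·         
ty:   [Critical     ▼]┃··█████·┃                  
:     [x]             ┃█·█··██·┃1   ·   · ─ ·     
      (●) Light  ( ) D┃···██··█┃    │             
s:    [user@example.c]┃··█····█┃2   · ─ ·   ·     
:     [Pending      ▼]┃····█··█┃            │     
y:    [user@example.c]┃█··█····┃3           · ─ L 
                      ┃·······█┃                  
                      ┃···█····┃4   R ─ ·         
                      ┃━━━━━━━━┃Cursor: (0,0)     
                      ┃        ┃                  
━━━━━━━━━━━━━━━━━━━━━━┛        ┗━━━━━━━━━━━━━━━━━━
                                                  
                                                  


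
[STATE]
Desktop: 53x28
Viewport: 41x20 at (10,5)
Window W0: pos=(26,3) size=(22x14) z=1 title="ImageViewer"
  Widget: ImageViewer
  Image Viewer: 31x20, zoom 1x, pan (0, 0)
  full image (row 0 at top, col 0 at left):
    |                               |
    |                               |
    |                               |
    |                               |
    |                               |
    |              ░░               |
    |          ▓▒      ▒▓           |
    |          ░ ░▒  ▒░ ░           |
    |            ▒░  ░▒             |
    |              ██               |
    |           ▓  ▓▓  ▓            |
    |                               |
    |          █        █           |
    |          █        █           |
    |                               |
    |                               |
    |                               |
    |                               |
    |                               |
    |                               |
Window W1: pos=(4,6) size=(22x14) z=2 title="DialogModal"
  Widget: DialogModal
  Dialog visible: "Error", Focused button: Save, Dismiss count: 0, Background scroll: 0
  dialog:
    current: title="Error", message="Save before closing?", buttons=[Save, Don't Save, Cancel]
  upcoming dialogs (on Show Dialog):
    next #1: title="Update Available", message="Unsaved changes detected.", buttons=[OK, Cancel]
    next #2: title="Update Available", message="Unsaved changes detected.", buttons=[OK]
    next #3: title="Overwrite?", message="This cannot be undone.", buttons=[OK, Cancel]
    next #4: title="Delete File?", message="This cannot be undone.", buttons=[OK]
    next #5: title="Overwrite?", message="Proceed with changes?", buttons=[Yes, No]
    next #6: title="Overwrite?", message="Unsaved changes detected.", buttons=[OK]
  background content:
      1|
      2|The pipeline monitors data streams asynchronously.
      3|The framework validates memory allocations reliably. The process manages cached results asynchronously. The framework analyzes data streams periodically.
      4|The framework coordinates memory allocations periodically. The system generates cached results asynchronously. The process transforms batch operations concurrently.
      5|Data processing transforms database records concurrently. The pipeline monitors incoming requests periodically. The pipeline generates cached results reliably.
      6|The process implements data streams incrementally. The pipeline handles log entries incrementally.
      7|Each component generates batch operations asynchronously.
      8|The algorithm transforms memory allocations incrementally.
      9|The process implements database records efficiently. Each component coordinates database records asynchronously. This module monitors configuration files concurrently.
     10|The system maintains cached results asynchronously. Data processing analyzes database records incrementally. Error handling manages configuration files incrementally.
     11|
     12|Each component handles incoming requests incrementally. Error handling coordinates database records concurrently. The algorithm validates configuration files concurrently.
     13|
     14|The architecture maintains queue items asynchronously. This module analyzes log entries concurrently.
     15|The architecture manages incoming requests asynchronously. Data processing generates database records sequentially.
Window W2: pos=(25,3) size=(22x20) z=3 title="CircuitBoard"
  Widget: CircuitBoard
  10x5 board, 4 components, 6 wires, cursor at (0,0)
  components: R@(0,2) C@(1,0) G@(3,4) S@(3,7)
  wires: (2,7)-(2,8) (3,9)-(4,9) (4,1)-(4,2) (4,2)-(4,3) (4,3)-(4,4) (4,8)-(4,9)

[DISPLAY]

               ┠────────────────────┨┨   
━━━━━━━━━━━━━━━┃   0 1 2 3 4 5 6 7 8┃┃   
ogModal        ┃0  [.]      R       ┃┃   
───────────────┃                    ┃┃   
               ┃1   C               ┃┃   
ipeline monitor┃                    ┃┃   
────────────┐da┃2                   ┃┃   
  Error     │di┃                    ┃┃   
ve before cl│an┃3                   ┃┃   
ave]  Don't │en┃                    ┃┃   
────────────┘er┃4       · ─ · ─ · ─ ┃┃   
lgorithm transf┃Cursor: (0,0)       ┃┛   
rocess implemen┃                    ┃    
ystem maintains┃                    ┃    
━━━━━━━━━━━━━━━┃                    ┃    
               ┃                    ┃    
               ┃                    ┃    
               ┗━━━━━━━━━━━━━━━━━━━━┛    
                                         
                                         


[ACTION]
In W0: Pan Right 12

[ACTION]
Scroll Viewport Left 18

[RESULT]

                         ┠───────────────
    ┏━━━━━━━━━━━━━━━━━━━━┃   0 1 2 3 4 5 
    ┃ DialogModal        ┃0  [.]      R  
    ┠────────────────────┃               
    ┃                    ┃1   C          
    ┃The pipeline monitor┃               
    ┃Th┌──────────────┐da┃2              
    ┃Th│    Error     │di┃               
    ┃Da│Save before cl│an┃3              
    ┃Th│[Save]  Don't │en┃               
    ┃Ea└──────────────┘er┃4       · ─ · ─
    ┃The algorithm transf┃Cursor: (0,0)  
    ┃The process implemen┃               
    ┃The system maintains┃               
    ┗━━━━━━━━━━━━━━━━━━━━┃               
                         ┃               
                         ┃               
                         ┗━━━━━━━━━━━━━━━
                                         
                                         


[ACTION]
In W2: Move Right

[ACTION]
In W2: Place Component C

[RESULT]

                         ┠───────────────
    ┏━━━━━━━━━━━━━━━━━━━━┃   0 1 2 3 4 5 
    ┃ DialogModal        ┃0      [C]  R  
    ┠────────────────────┃               
    ┃                    ┃1   C          
    ┃The pipeline monitor┃               
    ┃Th┌──────────────┐da┃2              
    ┃Th│    Error     │di┃               
    ┃Da│Save before cl│an┃3              
    ┃Th│[Save]  Don't │en┃               
    ┃Ea└──────────────┘er┃4       · ─ · ─
    ┃The algorithm transf┃Cursor: (0,1)  
    ┃The process implemen┃               
    ┃The system maintains┃               
    ┗━━━━━━━━━━━━━━━━━━━━┃               
                         ┃               
                         ┃               
                         ┗━━━━━━━━━━━━━━━
                                         
                                         


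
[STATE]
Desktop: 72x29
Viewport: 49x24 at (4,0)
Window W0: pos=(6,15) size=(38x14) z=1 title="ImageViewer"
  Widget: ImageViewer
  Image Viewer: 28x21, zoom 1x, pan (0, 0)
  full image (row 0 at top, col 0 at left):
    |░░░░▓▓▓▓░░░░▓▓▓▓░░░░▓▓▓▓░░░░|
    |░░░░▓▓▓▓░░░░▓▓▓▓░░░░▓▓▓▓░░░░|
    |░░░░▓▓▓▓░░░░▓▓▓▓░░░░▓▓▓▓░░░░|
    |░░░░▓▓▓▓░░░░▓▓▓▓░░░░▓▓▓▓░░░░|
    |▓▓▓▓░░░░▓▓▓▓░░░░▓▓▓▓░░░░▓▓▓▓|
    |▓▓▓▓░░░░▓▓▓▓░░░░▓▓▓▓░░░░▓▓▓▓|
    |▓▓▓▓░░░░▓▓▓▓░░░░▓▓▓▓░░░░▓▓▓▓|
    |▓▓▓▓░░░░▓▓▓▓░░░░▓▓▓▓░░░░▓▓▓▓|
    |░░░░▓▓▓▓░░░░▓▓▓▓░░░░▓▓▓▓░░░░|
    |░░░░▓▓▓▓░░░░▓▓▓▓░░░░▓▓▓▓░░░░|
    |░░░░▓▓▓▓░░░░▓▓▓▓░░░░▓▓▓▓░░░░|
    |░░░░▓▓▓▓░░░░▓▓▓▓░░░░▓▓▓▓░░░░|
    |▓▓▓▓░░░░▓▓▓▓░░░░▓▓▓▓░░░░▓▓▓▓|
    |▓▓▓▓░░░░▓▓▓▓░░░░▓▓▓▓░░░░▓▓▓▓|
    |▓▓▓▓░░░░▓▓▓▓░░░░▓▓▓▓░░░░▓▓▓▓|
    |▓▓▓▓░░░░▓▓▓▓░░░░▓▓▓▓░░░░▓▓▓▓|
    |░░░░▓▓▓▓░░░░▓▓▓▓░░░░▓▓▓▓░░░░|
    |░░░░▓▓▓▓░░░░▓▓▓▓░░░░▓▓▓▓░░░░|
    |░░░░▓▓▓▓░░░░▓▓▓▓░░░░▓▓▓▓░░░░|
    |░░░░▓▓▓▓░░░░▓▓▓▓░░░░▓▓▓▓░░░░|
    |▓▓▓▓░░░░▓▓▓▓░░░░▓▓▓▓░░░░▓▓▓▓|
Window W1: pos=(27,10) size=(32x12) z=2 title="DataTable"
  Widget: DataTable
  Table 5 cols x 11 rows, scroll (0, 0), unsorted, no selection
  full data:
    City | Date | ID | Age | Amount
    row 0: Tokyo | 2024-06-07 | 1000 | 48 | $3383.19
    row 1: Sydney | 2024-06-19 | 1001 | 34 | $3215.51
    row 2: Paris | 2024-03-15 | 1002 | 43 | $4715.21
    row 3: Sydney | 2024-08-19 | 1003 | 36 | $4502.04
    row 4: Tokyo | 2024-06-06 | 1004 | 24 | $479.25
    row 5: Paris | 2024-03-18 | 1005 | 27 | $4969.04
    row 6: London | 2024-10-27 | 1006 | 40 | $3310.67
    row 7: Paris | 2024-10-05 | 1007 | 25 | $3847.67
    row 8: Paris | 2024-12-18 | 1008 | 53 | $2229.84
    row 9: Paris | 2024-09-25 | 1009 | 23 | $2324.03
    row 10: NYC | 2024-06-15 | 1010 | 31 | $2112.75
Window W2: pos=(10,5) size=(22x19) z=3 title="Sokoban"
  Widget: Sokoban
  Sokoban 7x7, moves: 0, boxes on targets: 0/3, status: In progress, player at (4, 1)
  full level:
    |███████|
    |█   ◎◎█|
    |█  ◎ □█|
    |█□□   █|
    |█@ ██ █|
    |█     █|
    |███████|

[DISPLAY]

                                                 
                                                 
                                                 
                                                 
                                                 
      ┏━━━━━━━━━━━━━━━━━━━━┓                     
      ┃ Sokoban            ┃                     
      ┠────────────────────┨                     
      ┃███████             ┃                     
      ┃█   ◎◎█             ┃                     
      ┃█  ◎ □█             ┃━━━━━━━━━━━━━━━━━━━━━
      ┃█□□   █             ┃aTable               
      ┃█@ ██ █             ┃─────────────────────
      ┃█     █             ┃  │Date      │ID  │Ag
      ┃███████             ┃──┼──────────┼────┼──
  ┏━━━┃Moves: 0  0/3       ┃o │2024-06-07│1000│48
  ┃ Im┃                    ┃ey│2024-06-19│1001│34
  ┠───┃                    ┃s │2024-03-15│1002│43
  ┃░░░┃                    ┃ey│2024-08-19│1003│36
  ┃░░░┃                    ┃o │2024-06-06│1004│24
  ┃░░░┃                    ┃s │2024-03-18│1005│27
  ┃░░░┃                    ┃━━━━━━━━━━━━━━━━━━━━━
  ┃▓▓▓┃                    ┃▓▓▓        ┃         
  ┃▓▓▓┗━━━━━━━━━━━━━━━━━━━━┛▓▓▓        ┃         


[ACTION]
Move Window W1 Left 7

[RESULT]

                                                 
                                                 
                                                 
                                                 
                                                 
      ┏━━━━━━━━━━━━━━━━━━━━┓                     
      ┃ Sokoban            ┃                     
      ┠────────────────────┨                     
      ┃███████             ┃                     
      ┃█   ◎◎█             ┃                     
      ┃█  ◎ □█             ┃━━━━━━━━━━━━━━━━━━━┓ 
      ┃█□□   █             ┃                   ┃ 
      ┃█@ ██ █             ┃───────────────────┨ 
      ┃█     █             ┃      │ID  │Age│Amo┃ 
      ┃███████             ┃──────┼────┼───┼───┃ 
  ┏━━━┃Moves: 0  0/3       ┃-06-07│1000│48 │$33┃ 
  ┃ Im┃                    ┃-06-19│1001│34 │$32┃ 
  ┠───┃                    ┃-03-15│1002│43 │$47┃ 
  ┃░░░┃                    ┃-08-19│1003│36 │$45┃ 
  ┃░░░┃                    ┃-06-06│1004│24 │$47┃ 
  ┃░░░┃                    ┃-03-18│1005│27 │$49┃ 
  ┃░░░┃                    ┃━━━━━━━━━━━━━━━━━━━┛ 
  ┃▓▓▓┃                    ┃▓▓▓        ┃         
  ┃▓▓▓┗━━━━━━━━━━━━━━━━━━━━┛▓▓▓        ┃         


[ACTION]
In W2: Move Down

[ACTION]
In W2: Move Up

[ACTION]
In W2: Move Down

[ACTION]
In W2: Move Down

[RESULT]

                                                 
                                                 
                                                 
                                                 
                                                 
      ┏━━━━━━━━━━━━━━━━━━━━┓                     
      ┃ Sokoban            ┃                     
      ┠────────────────────┨                     
      ┃███████             ┃                     
      ┃█   ◎◎█             ┃                     
      ┃█  ◎ □█             ┃━━━━━━━━━━━━━━━━━━━┓ 
      ┃█□□   █             ┃                   ┃ 
      ┃█  ██ █             ┃───────────────────┨ 
      ┃█@    █             ┃      │ID  │Age│Amo┃ 
      ┃███████             ┃──────┼────┼───┼───┃ 
  ┏━━━┃Moves: 3  0/3       ┃-06-07│1000│48 │$33┃ 
  ┃ Im┃                    ┃-06-19│1001│34 │$32┃ 
  ┠───┃                    ┃-03-15│1002│43 │$47┃ 
  ┃░░░┃                    ┃-08-19│1003│36 │$45┃ 
  ┃░░░┃                    ┃-06-06│1004│24 │$47┃ 
  ┃░░░┃                    ┃-03-18│1005│27 │$49┃ 
  ┃░░░┃                    ┃━━━━━━━━━━━━━━━━━━━┛ 
  ┃▓▓▓┃                    ┃▓▓▓        ┃         
  ┃▓▓▓┗━━━━━━━━━━━━━━━━━━━━┛▓▓▓        ┃         


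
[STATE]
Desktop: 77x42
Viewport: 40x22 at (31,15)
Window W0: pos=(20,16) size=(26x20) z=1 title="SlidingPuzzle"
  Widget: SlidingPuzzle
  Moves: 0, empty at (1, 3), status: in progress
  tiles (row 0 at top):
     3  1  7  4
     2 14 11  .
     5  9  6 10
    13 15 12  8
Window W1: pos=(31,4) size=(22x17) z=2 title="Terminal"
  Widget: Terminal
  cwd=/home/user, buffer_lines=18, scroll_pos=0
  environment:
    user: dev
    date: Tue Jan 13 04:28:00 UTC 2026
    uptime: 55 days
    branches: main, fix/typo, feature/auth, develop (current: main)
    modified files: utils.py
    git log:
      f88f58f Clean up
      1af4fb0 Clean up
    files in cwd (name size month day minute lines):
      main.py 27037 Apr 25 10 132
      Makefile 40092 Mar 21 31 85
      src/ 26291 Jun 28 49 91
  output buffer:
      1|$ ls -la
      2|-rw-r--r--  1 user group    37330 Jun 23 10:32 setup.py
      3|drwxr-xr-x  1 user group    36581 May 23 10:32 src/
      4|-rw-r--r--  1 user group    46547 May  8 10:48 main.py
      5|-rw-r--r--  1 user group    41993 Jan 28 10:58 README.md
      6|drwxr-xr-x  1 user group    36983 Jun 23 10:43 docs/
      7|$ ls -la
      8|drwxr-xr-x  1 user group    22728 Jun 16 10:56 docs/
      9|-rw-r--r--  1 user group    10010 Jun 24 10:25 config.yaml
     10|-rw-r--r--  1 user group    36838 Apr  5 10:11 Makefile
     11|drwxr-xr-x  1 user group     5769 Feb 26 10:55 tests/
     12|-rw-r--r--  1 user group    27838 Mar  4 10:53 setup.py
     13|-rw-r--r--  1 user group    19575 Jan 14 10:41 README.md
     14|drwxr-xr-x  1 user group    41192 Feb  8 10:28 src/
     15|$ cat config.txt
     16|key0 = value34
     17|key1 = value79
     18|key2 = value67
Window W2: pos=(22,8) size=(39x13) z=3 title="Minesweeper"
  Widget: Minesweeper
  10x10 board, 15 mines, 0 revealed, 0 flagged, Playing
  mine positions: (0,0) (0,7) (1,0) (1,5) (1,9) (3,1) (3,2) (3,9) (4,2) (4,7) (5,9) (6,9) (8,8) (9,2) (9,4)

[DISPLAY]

■■                           ┃          
■■                           ┃          
■■                           ┃          
■■                           ┃          
■■                           ┃          
━━━━━━━━━━━━━━━━━━━━━━━━━━━━━┛          
┼────┼────┤   ┃                         
│ 11 │    │   ┃                         
┼────┼────┤   ┃                         
│  6 │ 10 │   ┃                         
┼────┼────┤   ┃                         
│ 12 │  8 │   ┃                         
┴────┴────┘   ┃                         
              ┃                         
              ┃                         
              ┃                         
              ┃                         
              ┃                         
              ┃                         
              ┃                         
━━━━━━━━━━━━━━┛                         
                                        


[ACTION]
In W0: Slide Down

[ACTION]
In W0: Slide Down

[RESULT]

■■                           ┃          
■■                           ┃          
■■                           ┃          
■■                           ┃          
■■                           ┃          
━━━━━━━━━━━━━━━━━━━━━━━━━━━━━┛          
┼────┼────┤   ┃                         
│ 11 │  4 │   ┃                         
┼────┼────┤   ┃                         
│  6 │ 10 │   ┃                         
┼────┼────┤   ┃                         
│ 12 │  8 │   ┃                         
┴────┴────┘   ┃                         
              ┃                         
              ┃                         
              ┃                         
              ┃                         
              ┃                         
              ┃                         
              ┃                         
━━━━━━━━━━━━━━┛                         
                                        


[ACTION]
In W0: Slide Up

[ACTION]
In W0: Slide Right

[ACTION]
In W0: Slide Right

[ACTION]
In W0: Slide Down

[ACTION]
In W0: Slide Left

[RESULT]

■■                           ┃          
■■                           ┃          
■■                           ┃          
■■                           ┃          
■■                           ┃          
━━━━━━━━━━━━━━━━━━━━━━━━━━━━━┛          
┼────┼────┤   ┃                         
│ 14 │ 11 │   ┃                         
┼────┼────┤   ┃                         
│  6 │ 10 │   ┃                         
┼────┼────┤   ┃                         
│ 12 │  8 │   ┃                         
┴────┴────┘   ┃                         
              ┃                         
              ┃                         
              ┃                         
              ┃                         
              ┃                         
              ┃                         
              ┃                         
━━━━━━━━━━━━━━┛                         
                                        


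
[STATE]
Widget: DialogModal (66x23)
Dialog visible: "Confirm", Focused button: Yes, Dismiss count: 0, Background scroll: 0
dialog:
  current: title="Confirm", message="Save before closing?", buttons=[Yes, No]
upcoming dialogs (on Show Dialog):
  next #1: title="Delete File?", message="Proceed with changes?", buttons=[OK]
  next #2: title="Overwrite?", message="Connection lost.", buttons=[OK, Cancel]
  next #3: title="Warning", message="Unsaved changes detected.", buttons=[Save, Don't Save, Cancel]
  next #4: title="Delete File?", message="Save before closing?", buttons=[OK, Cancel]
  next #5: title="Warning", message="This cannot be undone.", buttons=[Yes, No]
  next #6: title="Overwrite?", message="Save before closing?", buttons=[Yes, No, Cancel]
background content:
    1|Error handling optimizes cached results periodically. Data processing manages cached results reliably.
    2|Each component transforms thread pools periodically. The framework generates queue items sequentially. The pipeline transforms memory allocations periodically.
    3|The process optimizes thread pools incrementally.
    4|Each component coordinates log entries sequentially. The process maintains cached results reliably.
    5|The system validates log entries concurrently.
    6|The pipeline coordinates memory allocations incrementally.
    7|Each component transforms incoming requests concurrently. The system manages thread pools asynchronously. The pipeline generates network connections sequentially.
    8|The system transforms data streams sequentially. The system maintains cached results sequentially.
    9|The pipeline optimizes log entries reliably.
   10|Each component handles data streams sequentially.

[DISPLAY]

Error handling optimizes cached results periodically. Data process
Each component transforms thread pools periodically. The framework
The process optimizes thread pools incrementally.                 
Each component coordinates log entries sequentially. The process m
The system validates log entries concurrently.                    
The pipeline coordinates memory allocations incrementally.        
Each component transforms incoming requests concurrently. The syst
The system transforms data streams sequentially. The system mainta
The pipeline optimizes log entries reliably.                      
Each component handle┌──────────────────────┐lly.                 
                     │       Confirm        │                     
                     │ Save before closing? │                     
                     │      [Yes]  No       │                     
                     └──────────────────────┘                     
                                                                  
                                                                  
                                                                  
                                                                  
                                                                  
                                                                  
                                                                  
                                                                  
                                                                  


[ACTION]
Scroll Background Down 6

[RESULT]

Each component transforms incoming requests concurrently. The syst
The system transforms data streams sequentially. The system mainta
The pipeline optimizes log entries reliably.                      
Each component handles data streams sequentially.                 
                                                                  
                                                                  
                                                                  
                                                                  
                                                                  
                     ┌──────────────────────┐                     
                     │       Confirm        │                     
                     │ Save before closing? │                     
                     │      [Yes]  No       │                     
                     └──────────────────────┘                     
                                                                  
                                                                  
                                                                  
                                                                  
                                                                  
                                                                  
                                                                  
                                                                  
                                                                  


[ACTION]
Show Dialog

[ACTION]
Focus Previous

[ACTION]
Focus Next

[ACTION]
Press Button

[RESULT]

Each component transforms incoming requests concurrently. The syst
The system transforms data streams sequentially. The system mainta
The pipeline optimizes log entries reliably.                      
Each component handles data streams sequentially.                 
                                                                  
                                                                  
                                                                  
                                                                  
                                                                  
                                                                  
                                                                  
                                                                  
                                                                  
                                                                  
                                                                  
                                                                  
                                                                  
                                                                  
                                                                  
                                                                  
                                                                  
                                                                  
                                                                  


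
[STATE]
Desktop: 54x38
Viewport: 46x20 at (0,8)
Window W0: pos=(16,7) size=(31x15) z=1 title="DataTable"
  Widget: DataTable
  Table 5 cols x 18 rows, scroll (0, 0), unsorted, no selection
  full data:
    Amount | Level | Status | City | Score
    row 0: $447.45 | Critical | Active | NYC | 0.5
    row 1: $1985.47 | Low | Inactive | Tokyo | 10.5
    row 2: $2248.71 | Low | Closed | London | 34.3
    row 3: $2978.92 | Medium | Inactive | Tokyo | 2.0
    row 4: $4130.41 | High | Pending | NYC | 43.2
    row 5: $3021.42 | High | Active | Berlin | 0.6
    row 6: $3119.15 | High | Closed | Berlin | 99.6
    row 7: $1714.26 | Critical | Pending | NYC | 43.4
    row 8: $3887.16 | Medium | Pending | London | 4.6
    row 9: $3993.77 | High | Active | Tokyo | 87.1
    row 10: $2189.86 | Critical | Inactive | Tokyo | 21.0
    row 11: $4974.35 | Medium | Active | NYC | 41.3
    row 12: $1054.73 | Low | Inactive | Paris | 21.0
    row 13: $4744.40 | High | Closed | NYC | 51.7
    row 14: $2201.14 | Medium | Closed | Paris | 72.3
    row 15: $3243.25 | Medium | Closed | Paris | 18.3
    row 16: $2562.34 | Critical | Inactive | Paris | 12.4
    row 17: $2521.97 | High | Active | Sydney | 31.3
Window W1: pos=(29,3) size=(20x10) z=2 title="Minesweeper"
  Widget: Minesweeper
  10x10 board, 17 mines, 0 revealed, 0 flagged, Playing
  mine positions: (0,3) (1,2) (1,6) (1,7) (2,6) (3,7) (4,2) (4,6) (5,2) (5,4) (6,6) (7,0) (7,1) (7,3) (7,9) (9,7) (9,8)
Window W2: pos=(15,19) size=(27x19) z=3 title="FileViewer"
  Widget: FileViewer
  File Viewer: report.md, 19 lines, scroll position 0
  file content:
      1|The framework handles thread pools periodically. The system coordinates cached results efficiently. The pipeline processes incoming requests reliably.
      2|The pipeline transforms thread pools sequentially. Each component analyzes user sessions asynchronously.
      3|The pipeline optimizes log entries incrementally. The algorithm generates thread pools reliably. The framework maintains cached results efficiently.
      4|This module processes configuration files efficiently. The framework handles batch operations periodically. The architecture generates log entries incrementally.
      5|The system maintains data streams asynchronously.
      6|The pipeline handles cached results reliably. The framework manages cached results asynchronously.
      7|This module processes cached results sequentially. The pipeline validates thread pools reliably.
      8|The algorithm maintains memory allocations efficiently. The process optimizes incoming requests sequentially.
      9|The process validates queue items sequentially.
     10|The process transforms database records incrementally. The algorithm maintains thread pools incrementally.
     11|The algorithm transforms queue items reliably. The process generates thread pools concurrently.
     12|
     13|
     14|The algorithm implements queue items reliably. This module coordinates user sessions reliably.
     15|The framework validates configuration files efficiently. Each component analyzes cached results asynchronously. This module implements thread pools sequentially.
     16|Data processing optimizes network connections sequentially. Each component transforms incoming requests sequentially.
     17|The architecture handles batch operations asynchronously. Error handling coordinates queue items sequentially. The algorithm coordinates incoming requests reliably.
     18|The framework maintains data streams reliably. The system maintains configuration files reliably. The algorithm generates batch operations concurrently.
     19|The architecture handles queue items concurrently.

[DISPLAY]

                ┃ DataTable  ┃■■■■■■■■■■      
                ┠────────────┃■■■■■■■■■■      
                ┃Amount  │Lev┃■■■■■■■■■■      
                ┃────────┼───┃■■■■■■■■■■      
                ┃$447.45 │Cri┗━━━━━━━━━━━━━━━━
                ┃$1985.47│Low     │Inactive│To
                ┃$2248.71│Low     │Closed  │Lo
                ┃$2978.92│Medium  │Inactive│To
                ┃$4130.41│High    │Pending │NY
                ┃$3021.42│High    │Active  │Be
                ┃$3119.15│High    │Closed  │Be
               ┏━━━━━━━━━━━━━━━━━━━━━━━━━┓ │NY
               ┃ FileViewer              ┃ │Lo
               ┠─────────────────────────┨━━━━
               ┃The framework handles th▲┃    
               ┃The pipeline transforms █┃    
               ┃The pipeline optimizes l░┃    
               ┃This module processes co░┃    
               ┃The system maintains dat░┃    
               ┃The pipeline handles cac░┃    


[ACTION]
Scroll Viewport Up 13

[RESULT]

                                              
                                              
                                              
                             ┏━━━━━━━━━━━━━━━━
                             ┃ Minesweeper    
                             ┠────────────────
                             ┃■■■■■■■■■■      
                ┏━━━━━━━━━━━━┃■■■■■■■■■■      
                ┃ DataTable  ┃■■■■■■■■■■      
                ┠────────────┃■■■■■■■■■■      
                ┃Amount  │Lev┃■■■■■■■■■■      
                ┃────────┼───┃■■■■■■■■■■      
                ┃$447.45 │Cri┗━━━━━━━━━━━━━━━━
                ┃$1985.47│Low     │Inactive│To
                ┃$2248.71│Low     │Closed  │Lo
                ┃$2978.92│Medium  │Inactive│To
                ┃$4130.41│High    │Pending │NY
                ┃$3021.42│High    │Active  │Be
                ┃$3119.15│High    │Closed  │Be
               ┏━━━━━━━━━━━━━━━━━━━━━━━━━┓ │NY


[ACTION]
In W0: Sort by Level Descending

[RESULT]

                                              
                                              
                                              
                             ┏━━━━━━━━━━━━━━━━
                             ┃ Minesweeper    
                             ┠────────────────
                             ┃■■■■■■■■■■      
                ┏━━━━━━━━━━━━┃■■■■■■■■■■      
                ┃ DataTable  ┃■■■■■■■■■■      
                ┠────────────┃■■■■■■■■■■      
                ┃Amount  │Lev┃■■■■■■■■■■      
                ┃────────┼───┃■■■■■■■■■■      
                ┃$2978.92│Med┗━━━━━━━━━━━━━━━━
                ┃$3887.16│Medium  │Pending │Lo
                ┃$4974.35│Medium  │Active  │NY
                ┃$2201.14│Medium  │Closed  │Pa
                ┃$3243.25│Medium  │Closed  │Pa
                ┃$1985.47│Low     │Inactive│To
                ┃$2248.71│Low     │Closed  │Lo
               ┏━━━━━━━━━━━━━━━━━━━━━━━━━┓e│Pa
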